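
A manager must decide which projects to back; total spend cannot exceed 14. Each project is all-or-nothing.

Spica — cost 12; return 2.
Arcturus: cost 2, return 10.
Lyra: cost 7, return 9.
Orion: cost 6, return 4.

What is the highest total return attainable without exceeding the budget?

19

Take Arcturus and Lyra: cost 2 + 7 = 9 ≤ 14, return 10 + 9 = 19.
No other feasible combination does better.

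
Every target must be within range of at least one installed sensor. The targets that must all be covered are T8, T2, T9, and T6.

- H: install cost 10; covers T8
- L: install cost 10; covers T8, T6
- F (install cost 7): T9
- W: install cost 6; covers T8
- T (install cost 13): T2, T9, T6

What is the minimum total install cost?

19

Choose W and T: together they cover T8, T2, T9, T6 — every target.
Total install cost: 6 + 13 = 19.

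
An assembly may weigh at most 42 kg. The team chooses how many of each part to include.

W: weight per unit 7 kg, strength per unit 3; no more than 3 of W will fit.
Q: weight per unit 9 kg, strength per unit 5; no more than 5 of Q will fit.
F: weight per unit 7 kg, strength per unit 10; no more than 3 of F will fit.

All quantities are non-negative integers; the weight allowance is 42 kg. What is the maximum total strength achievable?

40

This is a bounded integer knapsack.
3×W and 3×F: weight 42 ≤ 42, strength 3·3 + 3·10 = 39.
2×Q and 3×F: weight 39 ≤ 42, strength 2·5 + 3·10 = 40.
Best is 40.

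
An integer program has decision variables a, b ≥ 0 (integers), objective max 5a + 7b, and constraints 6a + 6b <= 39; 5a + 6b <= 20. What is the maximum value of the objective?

21

Relaxing integrality, the LP optimum is 23.33 at (a,b) = (0, 3.33), which is not an integer point.
(a,b)=(0,3): 6·0+6·3=18≤39, 5·0+6·3=18≤20, objective 21.
(a,b)=(1,2): 6·1+6·2=18≤39, 5·1+6·2=17≤20, objective 19.
(a,b)=(0,2): 6·0+6·2=12≤39, 5·0+6·2=12≤20, objective 14.
The best lattice point is (0,3), giving 21.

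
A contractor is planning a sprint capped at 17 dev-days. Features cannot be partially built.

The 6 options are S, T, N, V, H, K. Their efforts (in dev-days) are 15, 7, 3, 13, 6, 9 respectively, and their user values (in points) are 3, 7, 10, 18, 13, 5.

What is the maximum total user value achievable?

30

T + N + H: effort 7 + 3 + 6 = 16 ≤ 17, user value 7 + 10 + 13 = 30.
N + V: effort 3 + 13 = 16 ≤ 17, user value 10 + 18 = 28.
Best is T, N, and H with total user value 30.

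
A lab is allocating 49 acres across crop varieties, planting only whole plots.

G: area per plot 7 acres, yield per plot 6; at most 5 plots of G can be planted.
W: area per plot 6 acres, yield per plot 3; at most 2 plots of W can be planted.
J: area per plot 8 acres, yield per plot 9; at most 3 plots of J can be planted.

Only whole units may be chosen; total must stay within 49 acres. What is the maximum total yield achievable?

45

J has the best ratio (9/8); taking only J gives at most 3×9 = 27 (stopped by the supply cap of 3).
Mixing does better — 3×G and 3×J: area 45 ≤ 49, yield 3·6 + 3·9 = 45.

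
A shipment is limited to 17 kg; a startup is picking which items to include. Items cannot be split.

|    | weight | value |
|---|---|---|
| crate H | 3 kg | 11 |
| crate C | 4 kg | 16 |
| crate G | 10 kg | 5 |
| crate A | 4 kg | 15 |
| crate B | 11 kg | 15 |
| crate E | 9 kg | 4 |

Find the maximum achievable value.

crate H + crate C + crate A: weight 3 + 4 + 4 = 11 ≤ 17, value 11 + 16 + 15 = 42.
crate C + crate A + crate E: weight 4 + 4 + 9 = 17 ≤ 17, value 16 + 15 + 4 = 35.
crate H + crate C + crate G: weight 3 + 4 + 10 = 17 ≤ 17, value 11 + 16 + 5 = 32.
Best is crate H, crate C, and crate A with total value 42.

42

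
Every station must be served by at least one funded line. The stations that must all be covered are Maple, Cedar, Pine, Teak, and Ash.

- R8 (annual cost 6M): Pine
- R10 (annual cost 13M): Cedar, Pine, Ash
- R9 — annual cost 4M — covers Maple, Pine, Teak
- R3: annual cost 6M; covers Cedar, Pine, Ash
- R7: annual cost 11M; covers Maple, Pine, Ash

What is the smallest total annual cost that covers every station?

This is a weighted set-cover instance.
Choose R9 and R3: together they cover Maple, Cedar, Pine, Teak, Ash — every station.
Total annual cost: 4 + 6 = 10.
No cover costs less than 10.

10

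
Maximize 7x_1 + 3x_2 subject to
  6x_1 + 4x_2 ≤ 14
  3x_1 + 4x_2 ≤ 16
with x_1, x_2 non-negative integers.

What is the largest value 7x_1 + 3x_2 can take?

14

(x_1,x_2)=(2,0): 6·2+4·0=12≤14, 3·2+4·0=6≤16, objective 14.
(x_1,x_2)=(1,1): 6·1+4·1=10≤14, 3·1+4·1=7≤16, objective 10.
(x_1,x_2)=(1,0): 6·1+4·0=6≤14, 3·1+4·0=3≤16, objective 7.
No feasible integer point exceeds 14.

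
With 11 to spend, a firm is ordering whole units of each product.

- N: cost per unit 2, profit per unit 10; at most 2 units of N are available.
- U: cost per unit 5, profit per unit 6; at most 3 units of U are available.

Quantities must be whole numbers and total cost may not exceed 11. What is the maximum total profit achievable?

26

2×N and 1×U: cost 9 ≤ 11, profit 2·10 + 1·6 = 26.
2×N: cost 4 ≤ 11, profit 2·10 = 20.
Best is 26.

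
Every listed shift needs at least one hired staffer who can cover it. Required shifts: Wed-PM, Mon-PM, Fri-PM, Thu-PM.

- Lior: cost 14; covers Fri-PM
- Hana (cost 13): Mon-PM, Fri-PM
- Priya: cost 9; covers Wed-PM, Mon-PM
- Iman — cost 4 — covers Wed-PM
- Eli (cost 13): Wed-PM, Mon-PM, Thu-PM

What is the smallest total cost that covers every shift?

26

The greedy cost-per-new-shift heuristic would pick Iman, Hana, and Eli for 30, but a cheaper cover exists.
Choose Hana and Eli: together they cover Wed-PM, Mon-PM, Fri-PM, Thu-PM — every shift.
Total cost: 13 + 13 = 26.
No cover costs less than 26.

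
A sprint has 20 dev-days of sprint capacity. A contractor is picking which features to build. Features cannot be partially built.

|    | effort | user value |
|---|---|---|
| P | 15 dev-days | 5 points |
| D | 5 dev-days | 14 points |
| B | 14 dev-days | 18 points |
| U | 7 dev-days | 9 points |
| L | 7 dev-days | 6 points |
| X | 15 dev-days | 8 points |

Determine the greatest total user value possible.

32

Treat it as a binary knapsack problem.
D + B: effort 5 + 14 = 19 ≤ 20, user value 14 + 18 = 32.
D + U + L: effort 5 + 7 + 7 = 19 ≤ 20, user value 14 + 9 + 6 = 29.
Best is D and B with total user value 32.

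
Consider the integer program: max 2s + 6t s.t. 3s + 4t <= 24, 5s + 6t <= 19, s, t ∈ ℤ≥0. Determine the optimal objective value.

(s,t)=(0,3) is feasible, giving 18.
(s,t)=(1,2) is feasible, giving 14.
(s,t)=(0,2) is feasible, giving 12.
The best lattice point is (0,3), giving 18.

18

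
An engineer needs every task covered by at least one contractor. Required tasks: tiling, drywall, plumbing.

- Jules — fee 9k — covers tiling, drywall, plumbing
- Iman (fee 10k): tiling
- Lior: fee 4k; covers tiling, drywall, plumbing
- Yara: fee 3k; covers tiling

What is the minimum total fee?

4

Lior alone covers tiling, drywall, plumbing — every task.
Total fee: 4.
No cover costs less than 4.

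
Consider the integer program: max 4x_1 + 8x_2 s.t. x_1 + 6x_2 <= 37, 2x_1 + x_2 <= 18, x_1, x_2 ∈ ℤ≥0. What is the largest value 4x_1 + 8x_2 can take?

The continuous relaxation peaks at (6.45, 5.09) with value 66.55; rounding to a feasible lattice point costs some objective.
(x_1,x_2)=(6,5): 1·6+6·5=36≤37, 2·6+1·5=17≤18, objective 64.
(x_1,x_2)=(7,4): 1·7+6·4=31≤37, 2·7+1·4=18≤18, objective 60.
The best lattice point is (6,5), giving 64.

64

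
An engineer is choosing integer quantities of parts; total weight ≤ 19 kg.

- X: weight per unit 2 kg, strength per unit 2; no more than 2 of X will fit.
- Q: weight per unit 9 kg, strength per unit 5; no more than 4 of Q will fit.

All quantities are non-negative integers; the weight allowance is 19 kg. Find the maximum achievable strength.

This is a bounded integer knapsack.
2×Q: weight 18 ≤ 19, strength 2·5 = 10.
2×X and 1×Q: weight 13 ≤ 19, strength 2·2 + 1·5 = 9.
Best is 10.

10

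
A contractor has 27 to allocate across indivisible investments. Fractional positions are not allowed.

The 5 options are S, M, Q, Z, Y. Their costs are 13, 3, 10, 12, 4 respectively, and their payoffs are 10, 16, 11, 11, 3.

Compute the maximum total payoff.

38

Take M, Q, and Z: cost 3 + 10 + 12 = 25 ≤ 27, payoff 16 + 11 + 11 = 38.
No other feasible combination does better.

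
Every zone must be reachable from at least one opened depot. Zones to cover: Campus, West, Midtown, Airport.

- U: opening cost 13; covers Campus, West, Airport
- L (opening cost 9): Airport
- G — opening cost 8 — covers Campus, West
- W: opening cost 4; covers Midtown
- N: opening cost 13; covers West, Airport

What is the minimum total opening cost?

17

Choose U and W: together they cover Campus, West, Midtown, Airport — every zone.
Total opening cost: 13 + 4 = 17.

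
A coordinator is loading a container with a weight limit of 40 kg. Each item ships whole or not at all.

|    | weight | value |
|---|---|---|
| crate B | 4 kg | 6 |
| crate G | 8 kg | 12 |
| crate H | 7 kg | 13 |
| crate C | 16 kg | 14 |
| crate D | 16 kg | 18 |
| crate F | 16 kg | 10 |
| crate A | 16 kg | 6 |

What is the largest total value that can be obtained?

Take crate B, crate G, crate H, and crate D: weight 4 + 8 + 7 + 16 = 35 ≤ 40, value 6 + 12 + 13 + 18 = 49.
No other feasible combination does better.

49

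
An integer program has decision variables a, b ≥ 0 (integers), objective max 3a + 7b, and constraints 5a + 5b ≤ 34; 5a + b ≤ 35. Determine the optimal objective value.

Relaxing integrality, the LP optimum is 47.60 at (a,b) = (0, 6.8), which is not an integer point.
(a,b)=(0,6): 5·0+5·6=30≤34, 5·0+1·6=6≤35, objective 42.
(a,b)=(1,5): 5·1+5·5=30≤34, 5·1+1·5=10≤35, objective 38.
(a,b)=(0,5): 5·0+5·5=25≤34, 5·0+1·5=5≤35, objective 35.
Maximum is 42 at (a,b)=(0,6).

42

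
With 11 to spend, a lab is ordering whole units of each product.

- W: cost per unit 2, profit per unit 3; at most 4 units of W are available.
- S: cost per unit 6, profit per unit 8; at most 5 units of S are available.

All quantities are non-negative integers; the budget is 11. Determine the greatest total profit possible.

W has the best ratio (3/2); taking only W gives at most 4×3 = 12 (stopped by the supply cap of 4).
Mixing does better — 2×W and 1×S: cost 10 ≤ 11, profit 2·3 + 1·8 = 14.

14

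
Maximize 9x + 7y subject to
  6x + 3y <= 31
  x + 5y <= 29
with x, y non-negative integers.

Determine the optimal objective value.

The continuous relaxation peaks at (2.52, 5.3) with value 59.74; rounding to a feasible lattice point costs some objective.
(x,y)=(3,4): 6·3+3·4=30≤31, 1·3+5·4=23≤29, objective 55.
(x,y)=(2,5): 6·2+3·5=27≤31, 1·2+5·5=27≤29, objective 53.
(x,y)=(3,3): 6·3+3·3=27≤31, 1·3+5·3=18≤29, objective 48.
The best lattice point is (3,4), giving 55.

55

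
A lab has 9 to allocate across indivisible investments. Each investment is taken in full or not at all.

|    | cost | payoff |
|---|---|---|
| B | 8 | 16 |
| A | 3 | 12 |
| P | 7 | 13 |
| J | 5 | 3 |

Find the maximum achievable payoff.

16

Treat it as a binary knapsack problem.
Allowing fractional choices, the relaxed optimum would be about 24.0, but investments are indivisible.
A + J: cost 3 + 5 = 8 ≤ 9, payoff 12 + 3 = 15.
B: cost 8 ≤ 9, payoff 16.
Best is B with total payoff 16.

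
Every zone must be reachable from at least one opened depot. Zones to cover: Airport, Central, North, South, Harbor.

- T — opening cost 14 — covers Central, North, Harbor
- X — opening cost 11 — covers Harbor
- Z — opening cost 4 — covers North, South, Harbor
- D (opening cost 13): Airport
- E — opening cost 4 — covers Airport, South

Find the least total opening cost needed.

18

The greedy cost-per-new-zone heuristic would pick Z, E, and T for 22, but a cheaper cover exists.
Choose T and E: together they cover Airport, Central, North, South, Harbor — every zone.
Total opening cost: 14 + 4 = 18.
No cover costs less than 18.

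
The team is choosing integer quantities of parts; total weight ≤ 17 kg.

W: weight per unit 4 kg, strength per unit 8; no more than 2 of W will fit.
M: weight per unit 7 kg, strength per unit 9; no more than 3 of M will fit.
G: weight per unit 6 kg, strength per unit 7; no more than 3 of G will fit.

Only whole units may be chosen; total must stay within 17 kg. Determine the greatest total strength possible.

25

This is a bounded integer knapsack.
1×W, 1×M, and 1×G: weight 17 ≤ 17, strength 1·8 + 1·9 + 1·7 = 24.
2×W and 1×M: weight 15 ≤ 17, strength 2·8 + 1·9 = 25.
Best is 25.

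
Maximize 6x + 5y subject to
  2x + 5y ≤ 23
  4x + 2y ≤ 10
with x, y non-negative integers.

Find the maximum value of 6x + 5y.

The continuous relaxation peaks at (0.25, 4.5) with value 24.00; rounding to a feasible lattice point costs some objective.
(x,y)=(1,3): 2·1+5·3=17≤23, 4·1+2·3=10≤10, objective 21.
(x,y)=(0,4): 2·0+5·4=20≤23, 4·0+2·4=8≤10, objective 20.
(x,y)=(1,2): 2·1+5·2=12≤23, 4·1+2·2=8≤10, objective 16.
Maximum is 21 at (x,y)=(1,3).

21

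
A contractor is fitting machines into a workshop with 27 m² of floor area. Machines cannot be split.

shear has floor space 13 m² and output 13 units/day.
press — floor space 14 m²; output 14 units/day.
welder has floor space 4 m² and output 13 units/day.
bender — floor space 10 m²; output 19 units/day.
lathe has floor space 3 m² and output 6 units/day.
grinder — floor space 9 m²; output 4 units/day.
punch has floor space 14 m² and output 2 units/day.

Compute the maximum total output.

This is a 0-1 knapsack instance.
Allowing fractional choices, the relaxed optimum would be about 48.0, but machines are indivisible.
shear + welder + bender: floor space 13 + 4 + 10 = 27 ≤ 27, output 13 + 13 + 19 = 45.
welder + bender + lathe + grinder: floor space 4 + 10 + 3 + 9 = 26 ≤ 27, output 13 + 19 + 6 + 4 = 42.
Best is shear, welder, and bender with total output 45.

45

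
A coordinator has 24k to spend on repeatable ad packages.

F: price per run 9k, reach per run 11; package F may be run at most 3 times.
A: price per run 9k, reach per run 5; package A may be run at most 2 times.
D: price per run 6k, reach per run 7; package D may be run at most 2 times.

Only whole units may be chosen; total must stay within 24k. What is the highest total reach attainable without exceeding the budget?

29

Take 2×F and 1×D: price 24 ≤ 24, reach 2·11 + 1·7 = 29.
No other integer combination yields more.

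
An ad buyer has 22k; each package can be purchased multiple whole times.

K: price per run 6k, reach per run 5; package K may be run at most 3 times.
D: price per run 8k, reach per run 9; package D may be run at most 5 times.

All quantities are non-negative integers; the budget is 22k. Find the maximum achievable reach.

This is a bounded integer knapsack.
2×K and 1×D: price 20 ≤ 22, reach 2·5 + 1·9 = 19.
1×K and 2×D: price 22 ≤ 22, reach 1·5 + 2·9 = 23.
Best is 23.

23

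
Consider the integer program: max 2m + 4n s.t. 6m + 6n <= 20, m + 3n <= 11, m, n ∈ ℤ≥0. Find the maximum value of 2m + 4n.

Relaxing integrality, the LP optimum is 13.33 at (m,n) = (0, 3.33), which is not an integer point.
(m,n)=(0,3) is feasible, giving 12.
(m,n)=(1,2) is feasible, giving 10.
Maximum is 12 at (m,n)=(0,3).

12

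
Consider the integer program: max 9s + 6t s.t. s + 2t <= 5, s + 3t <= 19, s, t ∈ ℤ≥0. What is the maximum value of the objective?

(s,t)=(5,0): 1·5+2·0=5≤5, 1·5+3·0=5≤19, objective 45.
(s,t)=(4,0): 1·4+2·0=4≤5, 1·4+3·0=4≤19, objective 36.
Maximum is 45 at (s,t)=(5,0).

45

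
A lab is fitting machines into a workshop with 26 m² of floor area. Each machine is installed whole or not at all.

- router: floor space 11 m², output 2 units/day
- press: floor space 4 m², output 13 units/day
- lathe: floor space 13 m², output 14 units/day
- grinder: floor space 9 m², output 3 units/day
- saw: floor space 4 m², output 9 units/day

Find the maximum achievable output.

36

Take press, lathe, and saw: floor space 4 + 13 + 4 = 21 ≤ 26, output 13 + 14 + 9 = 36.
No other feasible combination does better.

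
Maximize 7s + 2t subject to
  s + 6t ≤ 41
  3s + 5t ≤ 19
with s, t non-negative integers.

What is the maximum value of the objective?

Relaxing integrality, the LP optimum is 44.33 at (s,t) = (6.33, 0), which is not an integer point.
(s,t)=(6,0): 1·6+6·0=6≤41, 3·6+5·0=18≤19, objective 42.
(s,t)=(5,0): 1·5+6·0=5≤41, 3·5+5·0=15≤19, objective 35.
Maximum is 42 at (s,t)=(6,0).

42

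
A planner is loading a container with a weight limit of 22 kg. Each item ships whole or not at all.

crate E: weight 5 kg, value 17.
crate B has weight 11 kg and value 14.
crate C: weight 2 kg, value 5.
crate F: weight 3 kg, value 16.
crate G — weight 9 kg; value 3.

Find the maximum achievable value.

This is a 0-1 knapsack instance.
crate E + crate B + crate C + crate F: weight 5 + 11 + 2 + 3 = 21 ≤ 22, value 17 + 14 + 5 + 16 = 52.
crate E + crate C + crate F + crate G: weight 5 + 2 + 3 + 9 = 19 ≤ 22, value 17 + 5 + 16 + 3 = 41.
crate E + crate B + crate F: weight 5 + 11 + 3 = 19 ≤ 22, value 17 + 14 + 16 = 47.
Best is crate E, crate B, crate C, and crate F with total value 52.

52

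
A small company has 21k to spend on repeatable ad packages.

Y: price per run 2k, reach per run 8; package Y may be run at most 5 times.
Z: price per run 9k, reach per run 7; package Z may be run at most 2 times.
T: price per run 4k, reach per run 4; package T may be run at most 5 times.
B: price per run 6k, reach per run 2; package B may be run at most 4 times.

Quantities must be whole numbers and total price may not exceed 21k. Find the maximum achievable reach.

48

Take 5×Y and 2×T: price 18 ≤ 21, reach 5·8 + 2·4 = 48.
Y has the best ratio (8/2) and is taken to its limit of 5; remaining capacity is filled optimally with the others.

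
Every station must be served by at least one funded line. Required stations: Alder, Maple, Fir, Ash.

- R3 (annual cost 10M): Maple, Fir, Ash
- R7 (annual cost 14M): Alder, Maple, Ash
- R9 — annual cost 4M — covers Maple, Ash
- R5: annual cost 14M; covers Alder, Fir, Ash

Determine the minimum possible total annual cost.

Choose R9 and R5: together they cover Alder, Maple, Fir, Ash — every station.
Total annual cost: 4 + 14 = 18.
No cover costs less than 18.

18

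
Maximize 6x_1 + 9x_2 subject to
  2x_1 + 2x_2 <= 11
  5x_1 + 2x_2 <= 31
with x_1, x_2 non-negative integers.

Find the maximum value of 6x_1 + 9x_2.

45

(x_1,x_2)=(0,5) is feasible, giving 45.
(x_1,x_2)=(1,4) is feasible, giving 42.
(x_1,x_2)=(0,4) is feasible, giving 36.
No feasible integer point exceeds 45.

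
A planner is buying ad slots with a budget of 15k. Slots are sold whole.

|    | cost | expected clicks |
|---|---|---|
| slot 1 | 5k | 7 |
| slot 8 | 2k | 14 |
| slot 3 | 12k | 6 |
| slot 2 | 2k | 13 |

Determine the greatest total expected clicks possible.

34

Treat it as a binary knapsack problem.
slot 8 + slot 2: cost 2 + 2 = 4 ≤ 15, expected clicks 14 + 13 = 27.
slot 1 + slot 8 + slot 2: cost 5 + 2 + 2 = 9 ≤ 15, expected clicks 7 + 14 + 13 = 34.
slot 1 + slot 8: cost 5 + 2 = 7 ≤ 15, expected clicks 7 + 14 = 21.
Best is slot 1, slot 8, and slot 2 with total expected clicks 34.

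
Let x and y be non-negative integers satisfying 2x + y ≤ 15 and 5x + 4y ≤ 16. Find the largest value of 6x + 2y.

Relaxing integrality, the LP optimum is 19.20 at (x,y) = (3.2, 0), which is not an integer point.
(x,y)=(3,0): 2·3+1·0=6≤15, 5·3+4·0=15≤16, objective 18.
(x,y)=(2,1): 2·2+1·1=5≤15, 5·2+4·1=14≤16, objective 14.
Maximum is 18 at (x,y)=(3,0).

18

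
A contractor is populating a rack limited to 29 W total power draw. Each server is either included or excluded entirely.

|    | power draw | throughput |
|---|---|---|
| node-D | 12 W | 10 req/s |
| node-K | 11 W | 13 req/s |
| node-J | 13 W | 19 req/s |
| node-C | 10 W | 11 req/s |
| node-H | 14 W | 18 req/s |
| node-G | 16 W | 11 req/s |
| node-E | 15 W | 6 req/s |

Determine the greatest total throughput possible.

37

node-K + node-H: power draw 11 + 14 = 25 ≤ 29, throughput 13 + 18 = 31.
node-K + node-J: power draw 11 + 13 = 24 ≤ 29, throughput 13 + 19 = 32.
node-J + node-H: power draw 13 + 14 = 27 ≤ 29, throughput 19 + 18 = 37.
Best is node-J and node-H with total throughput 37.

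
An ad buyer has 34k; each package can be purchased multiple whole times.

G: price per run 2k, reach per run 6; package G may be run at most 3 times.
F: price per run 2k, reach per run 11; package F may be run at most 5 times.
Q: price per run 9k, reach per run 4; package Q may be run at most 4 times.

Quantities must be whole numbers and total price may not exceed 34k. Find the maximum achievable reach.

This is a bounded integer knapsack.
3×G, 5×F, and 1×Q: price 25 ≤ 34, reach 3·6 + 5·11 + 1·4 = 77.
3×G, 5×F, and 2×Q: price 34 ≤ 34, reach 3·6 + 5·11 + 2·4 = 81.
Best is 81.

81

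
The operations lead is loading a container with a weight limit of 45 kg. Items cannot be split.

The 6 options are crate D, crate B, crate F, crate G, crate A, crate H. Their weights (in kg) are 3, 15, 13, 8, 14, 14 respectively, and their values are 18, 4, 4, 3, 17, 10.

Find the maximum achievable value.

49

Allowing fractional choices, the relaxed optimum would be about 49.8, but items are indivisible.
crate D + crate F + crate A + crate H: weight 3 + 13 + 14 + 14 = 44 ≤ 45, value 18 + 4 + 17 + 10 = 49.
crate D + crate G + crate A + crate H: weight 3 + 8 + 14 + 14 = 39 ≤ 45, value 18 + 3 + 17 + 10 = 48.
Best is crate D, crate F, crate A, and crate H with total value 49.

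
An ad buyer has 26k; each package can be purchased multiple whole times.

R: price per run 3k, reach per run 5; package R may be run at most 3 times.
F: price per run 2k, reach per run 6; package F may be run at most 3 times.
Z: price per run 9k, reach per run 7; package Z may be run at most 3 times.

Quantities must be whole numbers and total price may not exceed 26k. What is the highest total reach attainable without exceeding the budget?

This is a bounded integer knapsack.
Take 3×R, 3×F, and 1×Z: price 24 ≤ 26, reach 3·5 + 3·6 + 1·7 = 40.
F has the best ratio (6/2) and is taken to its limit of 3; remaining capacity is filled optimally with the others.

40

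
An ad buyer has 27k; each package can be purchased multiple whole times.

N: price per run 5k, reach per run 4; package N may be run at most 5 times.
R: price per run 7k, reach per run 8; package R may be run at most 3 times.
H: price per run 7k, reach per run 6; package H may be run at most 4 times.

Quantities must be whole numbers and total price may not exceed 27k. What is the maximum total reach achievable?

28

Take 1×N and 3×R: price 26 ≤ 27, reach 1·4 + 3·8 = 28.
R has the best ratio (8/7) and is taken to its limit of 3; remaining capacity is filled optimally with the others.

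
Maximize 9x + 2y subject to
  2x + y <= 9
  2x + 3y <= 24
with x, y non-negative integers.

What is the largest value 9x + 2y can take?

Relaxing integrality, the LP optimum is 40.50 at (x,y) = (4.5, 0), which is not an integer point.
(x,y)=(4,1) is feasible, giving 38.
(x,y)=(4,0) is feasible, giving 36.
No feasible integer point exceeds 38.

38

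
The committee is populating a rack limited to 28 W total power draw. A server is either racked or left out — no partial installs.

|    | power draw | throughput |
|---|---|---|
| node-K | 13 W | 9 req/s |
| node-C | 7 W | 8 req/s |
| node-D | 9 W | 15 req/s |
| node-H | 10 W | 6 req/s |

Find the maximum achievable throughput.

This is a 0-1 knapsack instance.
Take node-C, node-D, and node-H: power draw 7 + 9 + 10 = 26 ≤ 28, throughput 8 + 15 + 6 = 29.
No other feasible combination does better.

29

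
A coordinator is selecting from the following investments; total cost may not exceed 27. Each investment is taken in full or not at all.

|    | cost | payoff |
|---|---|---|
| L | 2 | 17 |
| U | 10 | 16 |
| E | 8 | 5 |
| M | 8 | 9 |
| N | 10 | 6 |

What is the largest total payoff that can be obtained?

This is a 0-1 knapsack instance.
Take L, U, and M: cost 2 + 10 + 8 = 20 ≤ 27, payoff 17 + 16 + 9 = 42.
No other feasible combination does better.

42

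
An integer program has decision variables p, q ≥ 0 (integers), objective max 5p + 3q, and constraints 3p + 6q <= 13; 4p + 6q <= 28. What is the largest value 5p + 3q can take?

The continuous relaxation peaks at (4.33, 0) with value 21.67; rounding to a feasible lattice point costs some objective.
(p,q)=(4,0): 3·4+6·0=12≤13, 4·4+6·0=16≤28, objective 20.
(p,q)=(3,0): 3·3+6·0=9≤13, 4·3+6·0=12≤28, objective 15.
Maximum is 20 at (p,q)=(4,0).

20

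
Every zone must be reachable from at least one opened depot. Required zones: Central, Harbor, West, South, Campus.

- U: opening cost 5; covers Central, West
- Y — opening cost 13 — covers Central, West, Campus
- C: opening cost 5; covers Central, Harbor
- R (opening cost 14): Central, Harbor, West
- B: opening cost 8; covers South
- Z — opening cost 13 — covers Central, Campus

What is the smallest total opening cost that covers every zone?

Choose Y, C, and B: together they cover Central, Harbor, West, South, Campus — every zone.
Total opening cost: 13 + 5 + 8 = 26.

26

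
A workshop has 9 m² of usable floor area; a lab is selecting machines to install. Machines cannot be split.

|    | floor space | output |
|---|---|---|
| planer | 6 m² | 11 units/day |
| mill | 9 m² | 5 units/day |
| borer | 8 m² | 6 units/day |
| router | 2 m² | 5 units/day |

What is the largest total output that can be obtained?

16

This is an integer program with binary decision variables.
Allowing fractional choices, the relaxed optimum would be about 16.8, but machines are indivisible.
planer: floor space 6 ≤ 9, output 11.
borer: floor space 8 ≤ 9, output 6.
planer + router: floor space 6 + 2 = 8 ≤ 9, output 11 + 5 = 16.
Best is planer and router with total output 16.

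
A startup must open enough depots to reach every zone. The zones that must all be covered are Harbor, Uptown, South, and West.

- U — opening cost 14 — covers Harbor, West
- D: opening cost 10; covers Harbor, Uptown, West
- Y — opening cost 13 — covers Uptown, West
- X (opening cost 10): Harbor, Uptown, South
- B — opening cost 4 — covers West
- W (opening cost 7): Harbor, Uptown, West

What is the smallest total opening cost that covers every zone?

This is an integer covering problem.
The greedy cost-per-new-zone heuristic would pick W and X for 17, but a cheaper cover exists.
Choose X and B: together they cover Harbor, Uptown, South, West — every zone.
Total opening cost: 10 + 4 = 14.
No cover costs less than 14.

14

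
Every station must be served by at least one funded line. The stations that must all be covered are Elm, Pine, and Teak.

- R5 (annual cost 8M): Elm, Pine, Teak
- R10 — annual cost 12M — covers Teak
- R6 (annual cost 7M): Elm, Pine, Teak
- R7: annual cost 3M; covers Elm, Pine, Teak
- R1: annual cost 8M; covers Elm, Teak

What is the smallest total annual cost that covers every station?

R7 alone covers Elm, Pine, Teak — every station.
Total annual cost: 3.
No cover costs less than 3.

3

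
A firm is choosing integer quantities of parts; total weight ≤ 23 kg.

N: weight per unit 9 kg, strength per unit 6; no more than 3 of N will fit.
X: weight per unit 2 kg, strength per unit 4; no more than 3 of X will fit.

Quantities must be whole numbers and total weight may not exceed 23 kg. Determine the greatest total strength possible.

1×N and 3×X: weight 15 ≤ 23, strength 1·6 + 3·4 = 18.
2×N and 2×X: weight 22 ≤ 23, strength 2·6 + 2·4 = 20.
Best is 20.

20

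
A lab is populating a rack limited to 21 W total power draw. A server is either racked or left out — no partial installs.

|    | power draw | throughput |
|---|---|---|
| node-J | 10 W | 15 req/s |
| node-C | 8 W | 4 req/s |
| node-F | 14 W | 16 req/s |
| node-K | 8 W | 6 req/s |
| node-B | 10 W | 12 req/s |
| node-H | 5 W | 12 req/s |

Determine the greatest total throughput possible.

28

node-J + node-H: power draw 10 + 5 = 15 ≤ 21, throughput 15 + 12 = 27.
node-F + node-H: power draw 14 + 5 = 19 ≤ 21, throughput 16 + 12 = 28.
Best is node-F and node-H with total throughput 28.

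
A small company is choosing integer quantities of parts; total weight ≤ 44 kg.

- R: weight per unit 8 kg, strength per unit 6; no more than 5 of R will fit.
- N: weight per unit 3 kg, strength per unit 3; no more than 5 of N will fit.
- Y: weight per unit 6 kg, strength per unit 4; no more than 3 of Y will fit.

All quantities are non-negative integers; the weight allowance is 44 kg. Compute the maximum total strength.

2×R, 5×N, and 2×Y: weight 43 ≤ 44, strength 2·6 + 5·3 + 2·4 = 35.
4×R and 4×N: weight 44 ≤ 44, strength 4·6 + 4·3 = 36.
Best is 36.

36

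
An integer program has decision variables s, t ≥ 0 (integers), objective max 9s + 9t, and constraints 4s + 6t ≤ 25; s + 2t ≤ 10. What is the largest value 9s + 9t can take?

54

Relaxing integrality, the LP optimum is 56.25 at (s,t) = (6.25, 0), which is not an integer point.
(s,t)=(6,0): 4·6+6·0=24≤25, 1·6+2·0=6≤10, objective 54.
(s,t)=(5,0): 4·5+6·0=20≤25, 1·5+2·0=5≤10, objective 45.
The best lattice point is (6,0), giving 54.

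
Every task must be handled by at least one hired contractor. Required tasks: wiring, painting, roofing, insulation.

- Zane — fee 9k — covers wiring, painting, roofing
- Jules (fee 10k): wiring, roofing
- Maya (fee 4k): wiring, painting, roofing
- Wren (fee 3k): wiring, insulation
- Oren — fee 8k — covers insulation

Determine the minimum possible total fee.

7

Choose Maya and Wren: together they cover wiring, painting, roofing, insulation — every task.
Total fee: 4 + 3 = 7.
No cover costs less than 7.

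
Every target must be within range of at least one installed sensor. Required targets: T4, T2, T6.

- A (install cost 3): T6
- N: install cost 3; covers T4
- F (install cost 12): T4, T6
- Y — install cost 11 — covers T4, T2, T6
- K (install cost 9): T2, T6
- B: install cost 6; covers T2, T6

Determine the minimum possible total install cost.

9

The greedy cost-per-new-target heuristic would pick A, N, and B for 12, but a cheaper cover exists.
Choose N and B: together they cover T4, T2, T6 — every target.
Total install cost: 3 + 6 = 9.
No cover costs less than 9.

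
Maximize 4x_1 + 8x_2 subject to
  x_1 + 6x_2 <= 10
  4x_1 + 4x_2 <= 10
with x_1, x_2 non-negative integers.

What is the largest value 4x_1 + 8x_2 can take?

12

(x_1,x_2)=(1,1) is feasible, giving 12.
(x_1,x_2)=(0,1) is feasible, giving 8.
No feasible integer point exceeds 12.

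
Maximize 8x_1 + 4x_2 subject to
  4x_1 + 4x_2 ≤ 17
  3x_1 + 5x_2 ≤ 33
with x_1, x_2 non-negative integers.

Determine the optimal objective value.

32

(x_1,x_2)=(4,0): 4·4+4·0=16≤17, 3·4+5·0=12≤33, objective 32.
(x_1,x_2)=(3,1): 4·3+4·1=16≤17, 3·3+5·1=14≤33, objective 28.
(x_1,x_2)=(3,0): 4·3+4·0=12≤17, 3·3+5·0=9≤33, objective 24.
Maximum is 32 at (x_1,x_2)=(4,0).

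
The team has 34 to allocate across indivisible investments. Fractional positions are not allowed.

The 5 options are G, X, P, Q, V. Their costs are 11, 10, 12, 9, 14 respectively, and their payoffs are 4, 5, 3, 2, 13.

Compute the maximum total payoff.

20

Treat it as a binary knapsack problem.
Take X, Q, and V: cost 10 + 9 + 14 = 33 ≤ 34, payoff 5 + 2 + 13 = 20.
No other feasible combination does better.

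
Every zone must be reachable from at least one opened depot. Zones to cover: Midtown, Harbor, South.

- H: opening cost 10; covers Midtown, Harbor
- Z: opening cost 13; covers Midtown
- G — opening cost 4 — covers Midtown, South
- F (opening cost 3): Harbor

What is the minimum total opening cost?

7

Choose G and F: together they cover Midtown, Harbor, South — every zone.
Total opening cost: 4 + 3 = 7.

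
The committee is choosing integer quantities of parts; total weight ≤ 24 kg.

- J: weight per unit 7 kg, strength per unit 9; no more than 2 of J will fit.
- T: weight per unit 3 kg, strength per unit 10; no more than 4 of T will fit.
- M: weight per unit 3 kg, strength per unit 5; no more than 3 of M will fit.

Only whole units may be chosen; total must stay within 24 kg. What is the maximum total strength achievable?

55

Take 4×T and 3×M: weight 21 ≤ 24, strength 4·10 + 3·5 = 55.
T has the best ratio (10/3) and is taken to its limit of 4; remaining capacity is filled optimally with the others.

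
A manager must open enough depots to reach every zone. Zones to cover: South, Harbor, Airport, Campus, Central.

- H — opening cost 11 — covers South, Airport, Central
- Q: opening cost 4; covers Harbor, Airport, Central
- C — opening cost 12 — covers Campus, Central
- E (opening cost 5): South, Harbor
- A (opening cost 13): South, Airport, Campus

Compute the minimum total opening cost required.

17

Choose Q and A: together they cover South, Harbor, Airport, Campus, Central — every zone.
Total opening cost: 4 + 13 = 17.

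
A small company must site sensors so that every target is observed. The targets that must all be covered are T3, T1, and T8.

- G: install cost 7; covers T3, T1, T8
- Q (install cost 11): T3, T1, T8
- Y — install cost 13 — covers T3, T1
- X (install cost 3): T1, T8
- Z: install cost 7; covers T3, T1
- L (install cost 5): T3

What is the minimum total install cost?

7

This is an integer covering problem.
G alone covers T3, T1, T8 — every target.
Total install cost: 7.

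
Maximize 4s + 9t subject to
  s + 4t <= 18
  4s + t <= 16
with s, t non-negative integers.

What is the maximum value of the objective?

The continuous relaxation peaks at (3.07, 3.73) with value 45.87; rounding to a feasible lattice point costs some objective.
(s,t)=(2,4) is feasible, giving 44.
(s,t)=(1,4) is feasible, giving 40.
Maximum is 44 at (s,t)=(2,4).

44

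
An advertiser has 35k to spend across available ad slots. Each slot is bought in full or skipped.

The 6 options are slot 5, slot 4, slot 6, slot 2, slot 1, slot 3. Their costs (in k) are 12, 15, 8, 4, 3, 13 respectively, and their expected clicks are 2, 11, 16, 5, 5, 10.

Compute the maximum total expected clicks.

37

slot 6 + slot 2 + slot 1 + slot 3: cost 8 + 4 + 3 + 13 = 28 ≤ 35, expected clicks 16 + 5 + 5 + 10 = 36.
slot 4 + slot 6 + slot 2 + slot 1: cost 15 + 8 + 4 + 3 = 30 ≤ 35, expected clicks 11 + 16 + 5 + 5 = 37.
slot 4 + slot 6 + slot 1: cost 15 + 8 + 3 = 26 ≤ 35, expected clicks 11 + 16 + 5 = 32.
Best is slot 4, slot 6, slot 2, and slot 1 with total expected clicks 37.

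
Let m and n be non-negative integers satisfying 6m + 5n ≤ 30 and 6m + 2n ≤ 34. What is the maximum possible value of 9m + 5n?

(m,n)=(5,0): 6·5+5·0=30≤30, 6·5+2·0=30≤34, objective 45.
(m,n)=(4,1): 6·4+5·1=29≤30, 6·4+2·1=26≤34, objective 41.
(m,n)=(4,0): 6·4+5·0=24≤30, 6·4+2·0=24≤34, objective 36.
The best lattice point is (5,0), giving 45.

45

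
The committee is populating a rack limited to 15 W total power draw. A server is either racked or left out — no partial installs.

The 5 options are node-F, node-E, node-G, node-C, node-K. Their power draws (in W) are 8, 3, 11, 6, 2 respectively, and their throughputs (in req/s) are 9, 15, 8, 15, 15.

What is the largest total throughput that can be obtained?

45

Allowing fractional choices, the relaxed optimum would be about 49.5, but servers are indivisible.
node-E + node-C + node-K: power draw 3 + 6 + 2 = 11 ≤ 15, throughput 15 + 15 + 15 = 45.
node-E + node-K: power draw 3 + 2 = 5 ≤ 15, throughput 15 + 15 = 30.
node-F + node-E + node-K: power draw 8 + 3 + 2 = 13 ≤ 15, throughput 9 + 15 + 15 = 39.
Best is node-E, node-C, and node-K with total throughput 45.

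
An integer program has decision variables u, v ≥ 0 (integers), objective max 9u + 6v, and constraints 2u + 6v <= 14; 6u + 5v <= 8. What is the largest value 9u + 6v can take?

Relaxing integrality, the LP optimum is 12.00 at (u,v) = (1.33, 0), which is not an integer point.
(u,v)=(1,0): 2·1+6·0=2≤14, 6·1+5·0=6≤8, objective 9.
(u,v)=(0,1): 2·0+6·1=6≤14, 6·0+5·1=5≤8, objective 6.
Maximum is 9 at (u,v)=(1,0).

9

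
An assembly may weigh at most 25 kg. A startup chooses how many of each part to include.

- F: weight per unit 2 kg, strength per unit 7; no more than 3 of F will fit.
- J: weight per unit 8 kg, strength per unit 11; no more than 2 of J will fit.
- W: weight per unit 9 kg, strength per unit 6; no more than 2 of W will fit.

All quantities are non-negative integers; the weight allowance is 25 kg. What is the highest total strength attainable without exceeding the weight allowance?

Take 3×F and 2×J: weight 22 ≤ 25, strength 3·7 + 2·11 = 43.
F has the best ratio (7/2) and is taken to its limit of 3; remaining capacity is filled optimally with the others.

43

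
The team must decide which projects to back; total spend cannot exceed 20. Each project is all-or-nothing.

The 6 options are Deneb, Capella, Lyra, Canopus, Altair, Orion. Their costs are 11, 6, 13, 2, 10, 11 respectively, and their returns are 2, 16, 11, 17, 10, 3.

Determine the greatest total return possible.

43

Allowing fractional choices, the relaxed optimum would be about 44.7, but projects are indivisible.
Capella + Canopus + Orion: cost 6 + 2 + 11 = 19 ≤ 20, return 16 + 17 + 3 = 36.
Capella + Canopus + Altair: cost 6 + 2 + 10 = 18 ≤ 20, return 16 + 17 + 10 = 43.
Deneb + Capella + Canopus: cost 11 + 6 + 2 = 19 ≤ 20, return 2 + 16 + 17 = 35.
Best is Capella, Canopus, and Altair with total return 43.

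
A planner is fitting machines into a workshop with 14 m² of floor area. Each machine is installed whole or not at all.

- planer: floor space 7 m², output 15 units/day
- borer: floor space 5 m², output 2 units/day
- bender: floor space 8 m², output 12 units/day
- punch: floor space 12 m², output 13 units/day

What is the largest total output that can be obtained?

Allowing fractional choices, the relaxed optimum would be about 25.5, but machines are indivisible.
planer: floor space 7 ≤ 14, output 15.
planer + borer: floor space 7 + 5 = 12 ≤ 14, output 15 + 2 = 17.
Best is planer and borer with total output 17.

17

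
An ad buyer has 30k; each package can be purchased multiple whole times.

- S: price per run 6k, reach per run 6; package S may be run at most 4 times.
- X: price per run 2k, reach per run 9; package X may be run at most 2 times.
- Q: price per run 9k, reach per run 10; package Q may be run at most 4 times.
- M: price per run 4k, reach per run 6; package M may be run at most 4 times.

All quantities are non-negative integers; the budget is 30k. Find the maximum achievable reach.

52

X has the best ratio (9/2); taking only X gives at most 2×9 = 18 (stopped by the supply cap of 2).
Mixing does better — 2×X, 1×Q, and 4×M: price 29 ≤ 30, reach 2·9 + 1·10 + 4·6 = 52.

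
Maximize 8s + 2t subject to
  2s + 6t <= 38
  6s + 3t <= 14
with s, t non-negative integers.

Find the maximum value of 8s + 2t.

16

The continuous relaxation peaks at (2.33, 0) with value 18.67; rounding to a feasible lattice point costs some objective.
(s,t)=(2,0): 2·2+6·0=4≤38, 6·2+3·0=12≤14, objective 16.
(s,t)=(1,1): 2·1+6·1=8≤38, 6·1+3·1=9≤14, objective 10.
(s,t)=(1,0): 2·1+6·0=2≤38, 6·1+3·0=6≤14, objective 8.
Maximum is 16 at (s,t)=(2,0).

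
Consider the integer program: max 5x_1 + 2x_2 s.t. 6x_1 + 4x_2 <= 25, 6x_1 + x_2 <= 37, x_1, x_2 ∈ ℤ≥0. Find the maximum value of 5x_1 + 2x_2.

20

(x_1,x_2)=(4,0): 6·4+4·0=24≤25, 6·4+1·0=24≤37, objective 20.
(x_1,x_2)=(3,1): 6·3+4·1=22≤25, 6·3+1·1=19≤37, objective 17.
(x_1,x_2)=(3,0): 6·3+4·0=18≤25, 6·3+1·0=18≤37, objective 15.
No feasible integer point exceeds 20.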